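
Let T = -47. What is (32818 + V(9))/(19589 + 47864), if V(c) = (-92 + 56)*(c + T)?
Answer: 34186/67453 ≈ 0.50681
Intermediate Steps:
V(c) = 1692 - 36*c (V(c) = (-92 + 56)*(c - 47) = -36*(-47 + c) = 1692 - 36*c)
(32818 + V(9))/(19589 + 47864) = (32818 + (1692 - 36*9))/(19589 + 47864) = (32818 + (1692 - 324))/67453 = (32818 + 1368)*(1/67453) = 34186*(1/67453) = 34186/67453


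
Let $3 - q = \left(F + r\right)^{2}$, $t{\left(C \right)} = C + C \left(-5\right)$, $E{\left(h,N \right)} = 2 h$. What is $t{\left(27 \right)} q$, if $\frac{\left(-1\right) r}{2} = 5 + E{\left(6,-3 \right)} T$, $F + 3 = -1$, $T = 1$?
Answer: $155628$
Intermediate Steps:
$F = -4$ ($F = -3 - 1 = -4$)
$t{\left(C \right)} = - 4 C$ ($t{\left(C \right)} = C - 5 C = - 4 C$)
$r = -34$ ($r = - 2 \left(5 + 2 \cdot 6 \cdot 1\right) = - 2 \left(5 + 12 \cdot 1\right) = - 2 \left(5 + 12\right) = \left(-2\right) 17 = -34$)
$q = -1441$ ($q = 3 - \left(-4 - 34\right)^{2} = 3 - \left(-38\right)^{2} = 3 - 1444 = -1441$)
$t{\left(27 \right)} q = \left(-4\right) 27 \left(-1441\right) = \left(-108\right) \left(-1441\right) = 155628$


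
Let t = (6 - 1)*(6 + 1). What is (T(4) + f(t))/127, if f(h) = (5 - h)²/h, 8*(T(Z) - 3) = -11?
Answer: 1531/7112 ≈ 0.21527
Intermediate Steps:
T(Z) = 13/8 (T(Z) = 3 + (⅛)*(-11) = 3 - 11/8 = 13/8)
t = 35 (t = 5*7 = 35)
f(h) = (5 - h)²/h
(T(4) + f(t))/127 = (13/8 + (-5 + 35)²/35)/127 = (13/8 + (1/35)*30²)/127 = (13/8 + (1/35)*900)/127 = (13/8 + 180/7)/127 = (1/127)*(1531/56) = 1531/7112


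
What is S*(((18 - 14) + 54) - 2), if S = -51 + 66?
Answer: 840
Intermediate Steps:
S = 15
S*(((18 - 14) + 54) - 2) = 15*(((18 - 14) + 54) - 2) = 15*((4 + 54) - 2) = 15*(58 - 2) = 15*56 = 840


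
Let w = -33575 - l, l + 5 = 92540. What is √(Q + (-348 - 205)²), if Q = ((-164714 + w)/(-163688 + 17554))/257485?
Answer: √108242218089457606600061165/18813656495 ≈ 553.00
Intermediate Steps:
l = 92535 (l = -5 + 92540 = 92535)
w = -126110 (w = -33575 - 1*92535 = -33575 - 92535 = -126110)
Q = 145412/18813656495 (Q = ((-164714 - 126110)/(-163688 + 17554))/257485 = -290824/(-146134)*(1/257485) = -290824*(-1/146134)*(1/257485) = (145412/73067)*(1/257485) = 145412/18813656495 ≈ 7.7291e-6)
√(Q + (-348 - 205)²) = √(145412/18813656495 + (-348 - 205)²) = √(145412/18813656495 + (-553)²) = √(145412/18813656495 + 305809) = √(5753385479224867/18813656495) = √108242218089457606600061165/18813656495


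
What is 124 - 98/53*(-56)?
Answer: 12060/53 ≈ 227.55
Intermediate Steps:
124 - 98/53*(-56) = 124 + 5488/53 = 12060/53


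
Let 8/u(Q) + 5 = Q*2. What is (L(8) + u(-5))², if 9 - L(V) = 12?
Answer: 2809/225 ≈ 12.484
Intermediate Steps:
L(V) = -3 (L(V) = 9 - 1*12 = 9 - 12 = -3)
u(Q) = 8/(-5 + 2*Q) (u(Q) = 8/(-5 + Q*2) = 8/(-5 + 2*Q))
(L(8) + u(-5))² = (-3 + 8/(-5 + 2*(-5)))² = (-3 + 8/(-5 - 10))² = (-3 + 8/(-15))² = (-3 + 8*(-1/15))² = (-3 - 8/15)² = (-53/15)² = 2809/225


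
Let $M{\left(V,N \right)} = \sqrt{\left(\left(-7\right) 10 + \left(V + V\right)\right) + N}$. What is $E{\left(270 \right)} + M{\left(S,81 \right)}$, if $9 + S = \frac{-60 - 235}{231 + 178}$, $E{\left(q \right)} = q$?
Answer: $270 + \frac{i \sqrt{1412277}}{409} \approx 270.0 + 2.9056 i$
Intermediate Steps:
$S = - \frac{3976}{409}$ ($S = -9 + \frac{-60 - 235}{231 + 178} = -9 - \frac{295}{409} = - \frac{3976}{409} \approx -9.7213$)
$M{\left(V,N \right)} = \sqrt{-70 + N + 2 V}$ ($M{\left(V,N \right)} = \sqrt{\left(-70 + 2 V\right) + N} = \sqrt{-70 + N + 2 V}$)
$E{\left(270 \right)} + M{\left(S,81 \right)} = 270 + \sqrt{-70 + 81 + 2 \left(- \frac{3976}{409}\right)} = 270 + \sqrt{-70 + 81 - \frac{7952}{409}} = 270 + \sqrt{- \frac{3453}{409}} = 270 + \frac{i \sqrt{1412277}}{409}$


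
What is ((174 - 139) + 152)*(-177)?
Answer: -33099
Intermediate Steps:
((174 - 139) + 152)*(-177) = (35 + 152)*(-177) = 187*(-177) = -33099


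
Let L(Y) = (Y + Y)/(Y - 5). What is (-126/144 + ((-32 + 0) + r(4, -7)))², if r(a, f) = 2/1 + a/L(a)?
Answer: 63001/64 ≈ 984.39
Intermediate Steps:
L(Y) = 2*Y/(-5 + Y) (L(Y) = (2*Y)/(-5 + Y) = 2*Y/(-5 + Y))
r(a, f) = -½ + a/2 (r(a, f) = 2/1 + a/((2*a/(-5 + a))) = 2*1 + a*((-5 + a)/(2*a)) = 2 + (-5/2 + a/2) = -½ + a/2)
(-126/144 + ((-32 + 0) + r(4, -7)))² = (-126/144 + ((-32 + 0) + (-½ + (½)*4)))² = (-126*1/144 + (-32 + (-½ + 2)))² = (-7/8 + (-32 + 3/2))² = (-7/8 - 61/2)² = (-251/8)² = 63001/64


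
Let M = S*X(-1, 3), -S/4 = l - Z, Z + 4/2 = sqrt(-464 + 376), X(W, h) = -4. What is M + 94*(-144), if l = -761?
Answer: -25680 - 32*I*sqrt(22) ≈ -25680.0 - 150.09*I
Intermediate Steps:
Z = -2 + 2*I*sqrt(22) (Z = -2 + sqrt(-464 + 376) = -2 + sqrt(-88) = -2 + 2*I*sqrt(22) ≈ -2.0 + 9.3808*I)
S = 3036 + 8*I*sqrt(22) (S = -4*(-761 - (-2 + 2*I*sqrt(22))) = -4*(-761 + (2 - 2*I*sqrt(22))) = -4*(-759 - 2*I*sqrt(22)) = 3036 + 8*I*sqrt(22) ≈ 3036.0 + 37.523*I)
M = -12144 - 32*I*sqrt(22) (M = (3036 + 8*I*sqrt(22))*(-4) = -12144 - 32*I*sqrt(22) ≈ -12144.0 - 150.09*I)
M + 94*(-144) = (-12144 - 32*I*sqrt(22)) + 94*(-144) = (-12144 - 32*I*sqrt(22)) - 13536 = -25680 - 32*I*sqrt(22)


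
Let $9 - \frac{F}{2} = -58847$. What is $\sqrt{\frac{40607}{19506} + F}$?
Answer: $\frac{\sqrt{44788328925774}}{19506} \approx 343.09$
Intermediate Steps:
$F = 117712$ ($F = 18 - -117694 = 18 + 117694 = 117712$)
$\sqrt{\frac{40607}{19506} + F} = \sqrt{\frac{40607}{19506} + 117712} = \sqrt{\frac{2296130879}{19506}} = \frac{\sqrt{44788328925774}}{19506}$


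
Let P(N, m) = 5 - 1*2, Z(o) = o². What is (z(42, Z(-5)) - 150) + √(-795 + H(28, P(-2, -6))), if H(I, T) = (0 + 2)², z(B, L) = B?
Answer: -108 + I*√791 ≈ -108.0 + 28.125*I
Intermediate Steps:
P(N, m) = 3 (P(N, m) = 5 - 2 = 3)
H(I, T) = 4 (H(I, T) = 2² = 4)
(z(42, Z(-5)) - 150) + √(-795 + H(28, P(-2, -6))) = (42 - 150) + √(-795 + 4) = -108 + √(-791) = -108 + I*√791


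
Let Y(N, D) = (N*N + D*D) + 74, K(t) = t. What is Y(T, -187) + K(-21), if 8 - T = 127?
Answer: 49183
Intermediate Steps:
T = -119 (T = 8 - 1*127 = 8 - 127 = -119)
Y(N, D) = 74 + D² + N² (Y(N, D) = (N² + D²) + 74 = (D² + N²) + 74 = 74 + D² + N²)
Y(T, -187) + K(-21) = (74 + (-187)² + (-119)²) - 21 = (74 + 34969 + 14161) - 21 = 49204 - 21 = 49183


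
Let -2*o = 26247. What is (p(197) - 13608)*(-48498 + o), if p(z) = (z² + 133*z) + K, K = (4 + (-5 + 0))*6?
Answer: -3167098614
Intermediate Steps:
K = -6 (K = (4 - 5)*6 = -1*6 = -6)
o = -26247/2 (o = -½*26247 = -26247/2 ≈ -13124.)
p(z) = -6 + z² + 133*z (p(z) = (z² + 133*z) - 6 = -6 + z² + 133*z)
(p(197) - 13608)*(-48498 + o) = ((-6 + 197² + 133*197) - 13608)*(-48498 - 26247/2) = ((-6 + 38809 + 26201) - 13608)*(-123243/2) = (65004 - 13608)*(-123243/2) = 51396*(-123243/2) = -3167098614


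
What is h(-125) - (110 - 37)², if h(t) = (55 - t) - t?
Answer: -5024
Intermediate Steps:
h(t) = 55 - 2*t
h(-125) - (110 - 37)² = (55 - 2*(-125)) - (110 - 37)² = (55 + 250) - 1*73² = 305 - 1*5329 = 305 - 5329 = -5024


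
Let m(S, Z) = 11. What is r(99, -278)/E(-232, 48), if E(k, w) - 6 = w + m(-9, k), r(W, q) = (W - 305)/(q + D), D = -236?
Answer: 103/16705 ≈ 0.0061658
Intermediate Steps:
r(W, q) = (-305 + W)/(-236 + q) (r(W, q) = (W - 305)/(q - 236) = (-305 + W)/(-236 + q))
E(k, w) = 17 + w (E(k, w) = 6 + (w + 11) = 6 + (11 + w) = 17 + w)
r(99, -278)/E(-232, 48) = ((-305 + 99)/(-236 - 278))/(17 + 48) = (-206/(-514))/65 = -1/514*(-206)*(1/65) = (103/257)*(1/65) = 103/16705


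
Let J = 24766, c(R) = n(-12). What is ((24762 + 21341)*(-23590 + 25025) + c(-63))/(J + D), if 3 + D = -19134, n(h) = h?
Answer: 5089061/433 ≈ 11753.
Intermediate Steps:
D = -19137 (D = -3 - 19134 = -19137)
c(R) = -12
((24762 + 21341)*(-23590 + 25025) + c(-63))/(J + D) = ((24762 + 21341)*(-23590 + 25025) - 12)/(24766 - 19137) = (46103*1435 - 12)/5629 = (66157805 - 12)*(1/5629) = 66157793*(1/5629) = 5089061/433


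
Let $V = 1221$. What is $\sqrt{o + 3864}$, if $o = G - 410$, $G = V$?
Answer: $5 \sqrt{187} \approx 68.374$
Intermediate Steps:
$G = 1221$
$o = 811$ ($o = 1221 - 410 = 811$)
$\sqrt{o + 3864} = \sqrt{811 + 3864} = \sqrt{4675} = 5 \sqrt{187}$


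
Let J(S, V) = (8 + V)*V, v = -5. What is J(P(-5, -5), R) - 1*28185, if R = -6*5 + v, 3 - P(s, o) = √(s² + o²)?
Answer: -27240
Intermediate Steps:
P(s, o) = 3 - √(o² + s²) (P(s, o) = 3 - √(s² + o²) = 3 - √(o² + s²))
R = -35 (R = -6*5 - 5 = -30 - 5 = -35)
J(S, V) = V*(8 + V)
J(P(-5, -5), R) - 1*28185 = -35*(8 - 35) - 1*28185 = -35*(-27) - 28185 = 945 - 28185 = -27240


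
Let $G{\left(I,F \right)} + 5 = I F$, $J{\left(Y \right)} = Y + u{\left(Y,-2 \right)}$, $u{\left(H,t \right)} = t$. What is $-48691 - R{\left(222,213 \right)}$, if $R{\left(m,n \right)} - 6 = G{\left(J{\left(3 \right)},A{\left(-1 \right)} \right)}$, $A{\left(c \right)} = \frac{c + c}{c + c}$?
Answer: $-48693$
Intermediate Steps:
$J{\left(Y \right)} = -2 + Y$ ($J{\left(Y \right)} = Y - 2 = -2 + Y$)
$A{\left(c \right)} = 1$ ($A{\left(c \right)} = \frac{2 c}{2 c} = 2 c \frac{1}{2 c} = 1$)
$G{\left(I,F \right)} = -5 + F I$ ($G{\left(I,F \right)} = -5 + I F = -5 + F I$)
$R{\left(m,n \right)} = 2$ ($R{\left(m,n \right)} = 6 - \left(5 - \left(-2 + 3\right)\right) = 6 + \left(-5 + 1 \cdot 1\right) = 6 + \left(-5 + 1\right) = 6 - 4 = 2$)
$-48691 - R{\left(222,213 \right)} = -48691 - 2 = -48693$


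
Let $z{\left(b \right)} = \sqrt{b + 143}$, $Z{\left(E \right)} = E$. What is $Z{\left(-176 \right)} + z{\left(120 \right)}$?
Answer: $-176 + \sqrt{263} \approx -159.78$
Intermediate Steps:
$z{\left(b \right)} = \sqrt{143 + b}$
$Z{\left(-176 \right)} + z{\left(120 \right)} = -176 + \sqrt{143 + 120} = -176 + \sqrt{263}$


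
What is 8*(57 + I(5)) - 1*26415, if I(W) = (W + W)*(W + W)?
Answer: -25159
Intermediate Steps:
I(W) = 4*W**2 (I(W) = (2*W)*(2*W) = 4*W**2)
8*(57 + I(5)) - 1*26415 = 8*(57 + 4*5**2) - 1*26415 = 8*(57 + 4*25) - 26415 = 8*(57 + 100) - 26415 = 8*157 - 26415 = 1256 - 26415 = -25159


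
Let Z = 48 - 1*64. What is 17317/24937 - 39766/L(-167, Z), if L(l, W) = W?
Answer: 495960907/199496 ≈ 2486.1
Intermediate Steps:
Z = -16 (Z = 48 - 64 = -16)
17317/24937 - 39766/L(-167, Z) = 17317/24937 - 39766/(-16) = 17317*(1/24937) - 39766*(-1/16) = 17317/24937 + 19883/8 = 495960907/199496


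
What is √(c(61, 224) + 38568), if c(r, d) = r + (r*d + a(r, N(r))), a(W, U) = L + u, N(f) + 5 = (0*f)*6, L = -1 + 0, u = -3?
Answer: √52289 ≈ 228.67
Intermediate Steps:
L = -1
N(f) = -5 (N(f) = -5 + (0*f)*6 = -5 + 0*6 = -5 + 0 = -5)
a(W, U) = -4 (a(W, U) = -1 - 3 = -4)
c(r, d) = -4 + r + d*r (c(r, d) = r + (r*d - 4) = r + (d*r - 4) = r + (-4 + d*r) = -4 + r + d*r)
√(c(61, 224) + 38568) = √((-4 + 61 + 224*61) + 38568) = √((-4 + 61 + 13664) + 38568) = √(13721 + 38568) = √52289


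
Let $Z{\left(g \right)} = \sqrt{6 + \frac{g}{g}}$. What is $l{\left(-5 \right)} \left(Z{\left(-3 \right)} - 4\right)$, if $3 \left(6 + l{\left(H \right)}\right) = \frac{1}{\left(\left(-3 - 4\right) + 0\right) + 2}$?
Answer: $\frac{364}{15} - \frac{91 \sqrt{7}}{15} \approx 8.2158$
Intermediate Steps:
$Z{\left(g \right)} = \sqrt{7}$ ($Z{\left(g \right)} = \sqrt{6 + 1} = \sqrt{7}$)
$l{\left(H \right)} = - \frac{91}{15}$ ($l{\left(H \right)} = -6 + \frac{1}{3 \left(\left(\left(-3 - 4\right) + 0\right) + 2\right)} = -6 + \frac{1}{3 \left(\left(-7 + 0\right) + 2\right)} = -6 + \frac{1}{3 \left(-7 + 2\right)} = -6 + \frac{1}{3 \left(-5\right)} = -6 + \frac{1}{3} \left(- \frac{1}{5}\right) = -6 - \frac{1}{15} = - \frac{91}{15}$)
$l{\left(-5 \right)} \left(Z{\left(-3 \right)} - 4\right) = - \frac{91 \left(\sqrt{7} - 4\right)}{15} = - \frac{91 \left(-4 + \sqrt{7}\right)}{15} = \frac{364}{15} - \frac{91 \sqrt{7}}{15}$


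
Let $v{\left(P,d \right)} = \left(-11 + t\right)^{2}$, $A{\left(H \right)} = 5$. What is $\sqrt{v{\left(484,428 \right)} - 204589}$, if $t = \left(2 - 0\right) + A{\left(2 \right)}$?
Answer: $i \sqrt{204573} \approx 452.3 i$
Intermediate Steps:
$t = 7$ ($t = \left(2 - 0\right) + 5 = \left(2 + 0\right) + 5 = 2 + 5 = 7$)
$v{\left(P,d \right)} = 16$ ($v{\left(P,d \right)} = \left(-11 + 7\right)^{2} = \left(-4\right)^{2} = 16$)
$\sqrt{v{\left(484,428 \right)} - 204589} = \sqrt{16 - 204589} = \sqrt{-204573} = i \sqrt{204573}$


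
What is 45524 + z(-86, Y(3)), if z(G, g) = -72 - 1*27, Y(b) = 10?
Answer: 45425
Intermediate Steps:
z(G, g) = -99 (z(G, g) = -72 - 27 = -99)
45524 + z(-86, Y(3)) = 45524 - 99 = 45425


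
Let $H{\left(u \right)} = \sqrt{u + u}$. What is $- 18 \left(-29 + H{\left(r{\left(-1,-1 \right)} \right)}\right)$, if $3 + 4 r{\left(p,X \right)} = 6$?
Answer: $522 - 9 \sqrt{6} \approx 499.95$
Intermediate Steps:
$r{\left(p,X \right)} = \frac{3}{4}$ ($r{\left(p,X \right)} = - \frac{3}{4} + \frac{1}{4} \cdot 6 = - \frac{3}{4} + \frac{3}{2} = \frac{3}{4}$)
$H{\left(u \right)} = \sqrt{2} \sqrt{u}$ ($H{\left(u \right)} = \sqrt{2 u} = \sqrt{2} \sqrt{u}$)
$- 18 \left(-29 + H{\left(r{\left(-1,-1 \right)} \right)}\right) = - 18 \left(-29 + \sqrt{2} \sqrt{\frac{3}{4}}\right) = - 18 \left(-29 + \sqrt{2} \frac{\sqrt{3}}{2}\right) = - 18 \left(-29 + \frac{\sqrt{6}}{2}\right) = 522 - 9 \sqrt{6}$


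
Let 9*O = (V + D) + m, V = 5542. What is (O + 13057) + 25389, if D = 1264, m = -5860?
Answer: 346960/9 ≈ 38551.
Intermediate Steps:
O = 946/9 (O = ((5542 + 1264) - 5860)/9 = (6806 - 5860)/9 = (⅑)*946 = 946/9 ≈ 105.11)
(O + 13057) + 25389 = (946/9 + 13057) + 25389 = 118459/9 + 25389 = 346960/9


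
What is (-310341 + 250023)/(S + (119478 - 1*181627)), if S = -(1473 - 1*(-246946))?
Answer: 30159/155284 ≈ 0.19422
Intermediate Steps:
S = -248419 (S = -(1473 + 246946) = -1*248419 = -248419)
(-310341 + 250023)/(S + (119478 - 1*181627)) = (-310341 + 250023)/(-248419 + (119478 - 1*181627)) = -60318/(-248419 + (119478 - 181627)) = -60318/(-248419 - 62149) = -60318/(-310568) = -60318*(-1/310568) = 30159/155284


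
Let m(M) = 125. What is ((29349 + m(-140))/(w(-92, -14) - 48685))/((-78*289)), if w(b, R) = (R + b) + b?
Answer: 14737/550960293 ≈ 2.6748e-5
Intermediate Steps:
w(b, R) = R + 2*b
((29349 + m(-140))/(w(-92, -14) - 48685))/((-78*289)) = ((29349 + 125)/((-14 + 2*(-92)) - 48685))/((-78*289)) = (29474/((-14 - 184) - 48685))/(-22542) = (29474/(-198 - 48685))*(-1/22542) = (29474/(-48883))*(-1/22542) = (29474*(-1/48883))*(-1/22542) = -29474/48883*(-1/22542) = 14737/550960293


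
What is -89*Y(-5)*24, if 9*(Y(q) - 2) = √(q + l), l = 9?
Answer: -14240/3 ≈ -4746.7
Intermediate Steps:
Y(q) = 2 + √(9 + q)/9 (Y(q) = 2 + √(q + 9)/9 = 2 + √(9 + q)/9)
-89*Y(-5)*24 = -89*(2 + √(9 - 5)/9)*24 = -89*(2 + √4/9)*24 = -89*(2 + (⅑)*2)*24 = -89*(2 + 2/9)*24 = -89*20/9*24 = -1780/9*24 = -14240/3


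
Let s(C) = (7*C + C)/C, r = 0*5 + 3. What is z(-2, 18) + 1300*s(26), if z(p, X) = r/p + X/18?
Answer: 20799/2 ≈ 10400.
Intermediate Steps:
r = 3 (r = 0 + 3 = 3)
z(p, X) = 3/p + X/18
s(C) = 8 (s(C) = (8*C)/C = 8)
z(-2, 18) + 1300*s(26) = (3/(-2) + (1/18)*18) + 1300*8 = (3*(-½) + 1) + 10400 = (-3/2 + 1) + 10400 = -½ + 10400 = 20799/2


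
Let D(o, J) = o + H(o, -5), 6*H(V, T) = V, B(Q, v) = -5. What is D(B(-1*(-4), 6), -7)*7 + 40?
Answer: -⅚ ≈ -0.83333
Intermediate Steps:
H(V, T) = V/6
D(o, J) = 7*o/6 (D(o, J) = o + o/6 = 7*o/6)
D(B(-1*(-4), 6), -7)*7 + 40 = ((7/6)*(-5))*7 + 40 = -35/6*7 + 40 = -245/6 + 40 = -⅚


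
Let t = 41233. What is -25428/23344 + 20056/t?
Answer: -145071365/240635788 ≈ -0.60287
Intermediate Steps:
-25428/23344 + 20056/t = -25428/23344 + 20056/41233 = -25428*1/23344 + 20056*(1/41233) = -6357/5836 + 20056/41233 = -145071365/240635788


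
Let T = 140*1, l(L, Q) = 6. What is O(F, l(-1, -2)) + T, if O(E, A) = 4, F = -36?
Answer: 144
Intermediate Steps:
T = 140
O(F, l(-1, -2)) + T = 4 + 140 = 144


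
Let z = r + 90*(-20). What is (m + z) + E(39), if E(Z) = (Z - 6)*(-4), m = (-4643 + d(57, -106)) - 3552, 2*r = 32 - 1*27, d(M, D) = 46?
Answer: -20157/2 ≈ -10079.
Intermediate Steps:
r = 5/2 (r = (32 - 1*27)/2 = (32 - 27)/2 = (1/2)*5 = 5/2 ≈ 2.5000)
m = -8149 (m = (-4643 + 46) - 3552 = -4597 - 3552 = -8149)
E(Z) = 24 - 4*Z (E(Z) = (-6 + Z)*(-4) = 24 - 4*Z)
z = -3595/2 (z = 5/2 + 90*(-20) = 5/2 - 1800 = -3595/2 ≈ -1797.5)
(m + z) + E(39) = (-8149 - 3595/2) + (24 - 4*39) = -19893/2 + (24 - 156) = -19893/2 - 132 = -20157/2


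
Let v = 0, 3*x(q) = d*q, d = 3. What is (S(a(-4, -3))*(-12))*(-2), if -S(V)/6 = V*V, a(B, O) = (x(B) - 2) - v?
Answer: -5184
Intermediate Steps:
x(q) = q (x(q) = (3*q)/3 = q)
a(B, O) = -2 + B (a(B, O) = (B - 2) - 1*0 = (-2 + B) + 0 = -2 + B)
S(V) = -6*V² (S(V) = -6*V*V = -6*V²)
(S(a(-4, -3))*(-12))*(-2) = (-6*(-2 - 4)²*(-12))*(-2) = (-6*(-6)²*(-12))*(-2) = (-6*36*(-12))*(-2) = -216*(-12)*(-2) = 2592*(-2) = -5184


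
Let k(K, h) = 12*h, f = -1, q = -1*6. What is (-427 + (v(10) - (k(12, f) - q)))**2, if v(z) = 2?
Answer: 175561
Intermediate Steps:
q = -6
(-427 + (v(10) - (k(12, f) - q)))**2 = (-427 + (2 - (12*(-1) - 1*(-6))))**2 = (-427 + (2 - (-12 + 6)))**2 = (-427 + (2 - 1*(-6)))**2 = (-427 + (2 + 6))**2 = (-427 + 8)**2 = (-419)**2 = 175561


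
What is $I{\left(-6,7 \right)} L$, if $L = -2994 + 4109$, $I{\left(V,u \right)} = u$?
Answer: $7805$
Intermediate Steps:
$L = 1115$
$I{\left(-6,7 \right)} L = 7 \cdot 1115 = 7805$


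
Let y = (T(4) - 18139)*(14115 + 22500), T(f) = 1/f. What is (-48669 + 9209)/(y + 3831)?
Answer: 157840/2656586001 ≈ 5.9415e-5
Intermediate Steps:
y = -2656601325/4 (y = (1/4 - 18139)*(14115 + 22500) = (1/4 - 18139)*36615 = -72555/4*36615 = -2656601325/4 ≈ -6.6415e+8)
(-48669 + 9209)/(y + 3831) = (-48669 + 9209)/(-2656601325/4 + 3831) = -39460/(-2656586001/4) = -39460*(-4/2656586001) = 157840/2656586001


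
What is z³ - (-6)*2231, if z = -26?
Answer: -4190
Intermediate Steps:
z³ - (-6)*2231 = (-26)³ - (-6)*2231 = -17576 - 1*(-13386) = -17576 + 13386 = -4190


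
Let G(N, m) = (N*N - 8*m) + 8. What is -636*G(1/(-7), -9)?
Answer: -2493756/49 ≈ -50893.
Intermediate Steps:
G(N, m) = 8 + N² - 8*m (G(N, m) = (N² - 8*m) + 8 = 8 + N² - 8*m)
-636*G(1/(-7), -9) = -636*(8 + (1/(-7))² - 8*(-9)) = -636*(8 + (-⅐)² + 72) = -636*(8 + 1/49 + 72) = -636*3921/49 = -2493756/49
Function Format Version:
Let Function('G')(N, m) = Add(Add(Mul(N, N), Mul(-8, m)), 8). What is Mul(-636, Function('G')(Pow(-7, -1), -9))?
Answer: Rational(-2493756, 49) ≈ -50893.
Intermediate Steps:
Function('G')(N, m) = Add(8, Pow(N, 2), Mul(-8, m)) (Function('G')(N, m) = Add(Add(Pow(N, 2), Mul(-8, m)), 8) = Add(8, Pow(N, 2), Mul(-8, m)))
Mul(-636, Function('G')(Pow(-7, -1), -9)) = Mul(-636, Add(8, Pow(Pow(-7, -1), 2), Mul(-8, -9))) = Mul(-636, Add(8, Pow(Rational(-1, 7), 2), 72)) = Mul(-636, Add(8, Rational(1, 49), 72)) = Mul(-636, Rational(3921, 49)) = Rational(-2493756, 49)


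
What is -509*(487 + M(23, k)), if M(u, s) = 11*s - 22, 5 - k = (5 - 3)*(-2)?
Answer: -287076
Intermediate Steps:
k = 9 (k = 5 - (5 - 3)*(-2) = 5 - 2*(-2) = 5 - 1*(-4) = 5 + 4 = 9)
M(u, s) = -22 + 11*s
-509*(487 + M(23, k)) = -509*(487 + (-22 + 11*9)) = -509*(487 + (-22 + 99)) = -509*(487 + 77) = -509*564 = -287076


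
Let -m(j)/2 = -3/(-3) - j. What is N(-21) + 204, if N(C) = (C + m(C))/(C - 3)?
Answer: 4961/24 ≈ 206.71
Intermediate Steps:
m(j) = -2 + 2*j (m(j) = -2*(-3/(-3) - j) = -2*(-3*(-⅓) - j) = -2*(1 - j) = -2 + 2*j)
N(C) = (-2 + 3*C)/(-3 + C) (N(C) = (C + (-2 + 2*C))/(C - 3) = (-2 + 3*C)/(-3 + C))
N(-21) + 204 = (-2 + 3*(-21))/(-3 - 21) + 204 = (-2 - 63)/(-24) + 204 = -1/24*(-65) + 204 = 65/24 + 204 = 4961/24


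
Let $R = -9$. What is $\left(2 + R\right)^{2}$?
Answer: $49$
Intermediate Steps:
$\left(2 + R\right)^{2} = \left(2 - 9\right)^{2} = \left(-7\right)^{2} = 49$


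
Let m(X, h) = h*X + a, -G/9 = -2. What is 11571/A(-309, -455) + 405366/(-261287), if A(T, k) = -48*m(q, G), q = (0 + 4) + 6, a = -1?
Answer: -166827091/57563536 ≈ -2.8981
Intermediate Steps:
G = 18 (G = -9*(-2) = 18)
q = 10 (q = 4 + 6 = 10)
m(X, h) = -1 + X*h (m(X, h) = h*X - 1 = X*h - 1 = -1 + X*h)
A(T, k) = -8592 (A(T, k) = -48*(-1 + 10*18) = -48*(-1 + 180) = -48*179 = -8592)
11571/A(-309, -455) + 405366/(-261287) = 11571/(-8592) + 405366/(-261287) = 11571*(-1/8592) + 405366*(-1/261287) = -3857/2864 - 31182/20099 = -166827091/57563536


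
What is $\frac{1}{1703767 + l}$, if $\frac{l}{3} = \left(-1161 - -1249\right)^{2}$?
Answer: $\frac{1}{1726999} \approx 5.7904 \cdot 10^{-7}$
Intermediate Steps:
$l = 23232$ ($l = 3 \left(-1161 - -1249\right)^{2} = 3 \left(-1161 + 1249\right)^{2} = 3 \cdot 88^{2} = 3 \cdot 7744 = 23232$)
$\frac{1}{1703767 + l} = \frac{1}{1703767 + 23232} = \frac{1}{1726999}$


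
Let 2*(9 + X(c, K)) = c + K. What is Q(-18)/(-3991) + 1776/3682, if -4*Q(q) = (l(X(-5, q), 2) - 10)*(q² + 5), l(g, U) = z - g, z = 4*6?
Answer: 70144605/58779448 ≈ 1.1934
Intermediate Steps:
X(c, K) = -9 + K/2 + c/2 (X(c, K) = -9 + (c + K)/2 = -9 + (K + c)/2 = -9 + (K/2 + c/2) = -9 + K/2 + c/2)
z = 24
l(g, U) = 24 - g
Q(q) = -(5 + q²)*(51/2 - q/2)/4 (Q(q) = -((24 - (-9 + q/2 + (½)*(-5))) - 10)*(q² + 5)/4 = -((24 - (-9 + q/2 - 5/2)) - 10)*(5 + q²)/4 = -((24 - (-23/2 + q/2)) - 10)*(5 + q²)/4 = -((24 + (23/2 - q/2)) - 10)*(5 + q²)/4 = -((71/2 - q/2) - 10)*(5 + q²)/4 = -(51/2 - q/2)*(5 + q²)/4 = -(5 + q²)*(51/2 - q/2)/4)
Q(-18)/(-3991) + 1776/3682 = (-255/8 - 51/8*(-18)² + (⅛)*(-18)³ + (5/8)*(-18))/(-3991) + 1776/3682 = (-255/8 - 51/8*324 + (⅛)*(-5832) - 45/4)*(-1/3991) + 1776*(1/3682) = (-255/8 - 4131/2 - 729 - 45/4)*(-1/3991) + 888/1841 = -22701/8*(-1/3991) + 888/1841 = 22701/31928 + 888/1841 = 70144605/58779448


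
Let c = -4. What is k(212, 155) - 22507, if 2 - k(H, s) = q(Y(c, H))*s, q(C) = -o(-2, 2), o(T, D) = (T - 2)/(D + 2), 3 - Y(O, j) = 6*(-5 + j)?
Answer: -22660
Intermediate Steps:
Y(O, j) = 33 - 6*j (Y(O, j) = 3 - 6*(-5 + j) = 3 - (-30 + 6*j) = 3 + (30 - 6*j) = 33 - 6*j)
o(T, D) = (-2 + T)/(2 + D)
q(C) = 1 (q(C) = -(-2 - 2)/(2 + 2) = -(-4)/4 = -1*(-1) = 1)
k(H, s) = 2 - s
k(212, 155) - 22507 = (2 - 1*155) - 22507 = (2 - 155) - 22507 = -153 - 22507 = -22660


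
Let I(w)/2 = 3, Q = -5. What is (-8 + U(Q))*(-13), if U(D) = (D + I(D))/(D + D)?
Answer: 1053/10 ≈ 105.30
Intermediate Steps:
I(w) = 6 (I(w) = 2*3 = 6)
U(D) = (6 + D)/(2*D) (U(D) = (D + 6)/(D + D) = (6 + D)/((2*D)) = (6 + D)*(1/(2*D)) = (6 + D)/(2*D))
(-8 + U(Q))*(-13) = (-8 + (½)*(6 - 5)/(-5))*(-13) = (-8 + (½)*(-⅕)*1)*(-13) = (-8 - ⅒)*(-13) = -81/10*(-13) = 1053/10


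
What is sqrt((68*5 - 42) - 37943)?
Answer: I*sqrt(37645) ≈ 194.02*I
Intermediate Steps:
sqrt((68*5 - 42) - 37943) = sqrt((340 - 42) - 37943) = sqrt(298 - 37943) = sqrt(-37645) = I*sqrt(37645)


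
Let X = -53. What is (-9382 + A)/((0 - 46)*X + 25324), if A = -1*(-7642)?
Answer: -290/4627 ≈ -0.062676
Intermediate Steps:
A = 7642
(-9382 + A)/((0 - 46)*X + 25324) = (-9382 + 7642)/((0 - 46)*(-53) + 25324) = -1740/(-46*(-53) + 25324) = -1740/(2438 + 25324) = -1740/27762 = -1740*1/27762 = -290/4627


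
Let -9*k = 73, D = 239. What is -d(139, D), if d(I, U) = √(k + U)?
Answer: -√2078/3 ≈ -15.195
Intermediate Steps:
k = -73/9 (k = -⅑*73 = -73/9 ≈ -8.1111)
d(I, U) = √(-73/9 + U)
-d(139, D) = -√(-73 + 9*239)/3 = -√(-73 + 2151)/3 = -√2078/3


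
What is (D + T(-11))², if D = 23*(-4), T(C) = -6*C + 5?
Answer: 441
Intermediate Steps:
T(C) = 5 - 6*C
D = -92
(D + T(-11))² = (-92 + (5 - 6*(-11)))² = (-92 + (5 + 66))² = (-92 + 71)² = (-21)² = 441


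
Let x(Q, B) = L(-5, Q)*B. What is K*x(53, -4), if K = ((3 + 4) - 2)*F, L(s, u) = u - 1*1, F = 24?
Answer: -24960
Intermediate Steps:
L(s, u) = -1 + u (L(s, u) = u - 1 = -1 + u)
x(Q, B) = B*(-1 + Q) (x(Q, B) = (-1 + Q)*B = B*(-1 + Q))
K = 120 (K = ((3 + 4) - 2)*24 = (7 - 2)*24 = 5*24 = 120)
K*x(53, -4) = 120*(-4*(-1 + 53)) = 120*(-4*52) = 120*(-208) = -24960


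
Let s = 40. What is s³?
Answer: 64000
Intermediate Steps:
s³ = 40³ = 64000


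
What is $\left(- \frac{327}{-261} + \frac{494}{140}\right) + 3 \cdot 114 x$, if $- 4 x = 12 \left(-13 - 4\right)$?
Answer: $\frac{106250899}{6090} \approx 17447.0$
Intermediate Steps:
$x = 51$ ($x = - \frac{12 \left(-13 - 4\right)}{4} = - \frac{12 \left(-17\right)}{4} = \left(- \frac{1}{4}\right) \left(-204\right) = 51$)
$\left(- \frac{327}{-261} + \frac{494}{140}\right) + 3 \cdot 114 x = \left(- \frac{327}{-261} + \frac{494}{140}\right) + 3 \cdot 114 \cdot 51 = \left(\left(-327\right) \left(- \frac{1}{261}\right) + 494 \cdot \frac{1}{140}\right) + 342 \cdot 51 = \left(\frac{109}{87} + \frac{247}{70}\right) + 17442 = \frac{29119}{6090} + 17442 = \frac{106250899}{6090}$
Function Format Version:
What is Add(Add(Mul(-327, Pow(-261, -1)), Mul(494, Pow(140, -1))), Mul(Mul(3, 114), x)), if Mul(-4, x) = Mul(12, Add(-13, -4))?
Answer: Rational(106250899, 6090) ≈ 17447.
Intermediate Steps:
x = 51 (x = Mul(Rational(-1, 4), Mul(12, Add(-13, -4))) = Mul(Rational(-1, 4), Mul(12, -17)) = Mul(Rational(-1, 4), -204) = 51)
Add(Add(Mul(-327, Pow(-261, -1)), Mul(494, Pow(140, -1))), Mul(Mul(3, 114), x)) = Add(Add(Mul(-327, Pow(-261, -1)), Mul(494, Pow(140, -1))), Mul(Mul(3, 114), 51)) = Add(Add(Mul(-327, Rational(-1, 261)), Mul(494, Rational(1, 140))), Mul(342, 51)) = Add(Add(Rational(109, 87), Rational(247, 70)), 17442) = Add(Rational(29119, 6090), 17442) = Rational(106250899, 6090)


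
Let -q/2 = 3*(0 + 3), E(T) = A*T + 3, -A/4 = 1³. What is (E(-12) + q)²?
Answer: 1089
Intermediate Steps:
A = -4 (A = -4*1³ = -4*1 = -4)
E(T) = 3 - 4*T (E(T) = -4*T + 3 = 3 - 4*T)
q = -18 (q = -6*(0 + 3) = -6*3 = -2*9 = -18)
(E(-12) + q)² = ((3 - 4*(-12)) - 18)² = ((3 + 48) - 18)² = (51 - 18)² = 33² = 1089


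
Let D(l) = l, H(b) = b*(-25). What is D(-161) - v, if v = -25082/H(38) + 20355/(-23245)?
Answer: -411901659/2208275 ≈ -186.53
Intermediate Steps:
H(b) = -25*b
v = 56369384/2208275 (v = -25082/((-25*38)) + 20355/(-23245) = -25082/(-950) + 20355*(-1/23245) = -25082*(-1/950) - 4071/4649 = 12541/475 - 4071/4649 = 56369384/2208275 ≈ 25.526)
D(-161) - v = -161 - 1*56369384/2208275 = -161 - 56369384/2208275 = -411901659/2208275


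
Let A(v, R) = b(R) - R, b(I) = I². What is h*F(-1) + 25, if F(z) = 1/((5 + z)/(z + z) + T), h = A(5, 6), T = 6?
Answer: 65/2 ≈ 32.500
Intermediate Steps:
A(v, R) = R² - R
h = 30 (h = 6*(-1 + 6) = 6*5 = 30)
F(z) = 1/(6 + (5 + z)/(2*z)) (F(z) = 1/((5 + z)/(z + z) + 6) = 1/((5 + z)/((2*z)) + 6) = 1/((5 + z)*(1/(2*z)) + 6) = 1/((5 + z)/(2*z) + 6) = 1/(6 + (5 + z)/(2*z)))
h*F(-1) + 25 = 30*(2*(-1)/(5 + 13*(-1))) + 25 = 30*(2*(-1)/(5 - 13)) + 25 = 30*(2*(-1)/(-8)) + 25 = 30*(2*(-1)*(-⅛)) + 25 = 30*(¼) + 25 = 15/2 + 25 = 65/2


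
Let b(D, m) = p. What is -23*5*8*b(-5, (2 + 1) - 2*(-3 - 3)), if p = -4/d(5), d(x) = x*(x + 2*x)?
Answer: 736/15 ≈ 49.067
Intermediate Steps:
d(x) = 3*x² (d(x) = x*(3*x) = 3*x²)
p = -4/75 (p = -4/(3*5²) = -4/(3*25) = -4/75 ≈ -0.053333)
b(D, m) = -4/75
-23*5*8*b(-5, (2 + 1) - 2*(-3 - 3)) = -23*5*8*(-4)/75 = -920*(-4)/75 = -23*(-32/15) = 736/15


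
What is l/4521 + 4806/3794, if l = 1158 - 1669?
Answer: 9894596/8576337 ≈ 1.1537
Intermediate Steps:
l = -511
l/4521 + 4806/3794 = -511/4521 + 4806/3794 = -511*1/4521 + 4806*(1/3794) = -511/4521 + 2403/1897 = 9894596/8576337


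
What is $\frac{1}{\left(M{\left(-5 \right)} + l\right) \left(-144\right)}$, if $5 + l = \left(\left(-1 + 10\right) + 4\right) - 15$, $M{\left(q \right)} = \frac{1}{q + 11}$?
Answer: $\frac{1}{984} \approx 0.0010163$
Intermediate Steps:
$M{\left(q \right)} = \frac{1}{11 + q}$
$l = -7$ ($l = -5 + \left(\left(\left(-1 + 10\right) + 4\right) - 15\right) = -5 + \left(\left(9 + 4\right) - 15\right) = -5 + \left(13 - 15\right) = -5 - 2 = -7$)
$\frac{1}{\left(M{\left(-5 \right)} + l\right) \left(-144\right)} = \frac{1}{\left(\frac{1}{11 - 5} - 7\right) \left(-144\right)} = \frac{1}{\left(\frac{1}{6} - 7\right) \left(-144\right)} = \frac{1}{\left(- \frac{41}{6}\right) \left(-144\right)} = \frac{1}{984}$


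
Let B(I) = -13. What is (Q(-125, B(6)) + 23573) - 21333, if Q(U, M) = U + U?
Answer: 1990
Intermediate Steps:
Q(U, M) = 2*U
(Q(-125, B(6)) + 23573) - 21333 = (2*(-125) + 23573) - 21333 = (-250 + 23573) - 21333 = 23323 - 21333 = 1990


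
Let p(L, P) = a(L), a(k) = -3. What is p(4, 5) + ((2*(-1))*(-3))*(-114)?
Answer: -687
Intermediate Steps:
p(L, P) = -3
p(4, 5) + ((2*(-1))*(-3))*(-114) = -3 + ((2*(-1))*(-3))*(-114) = -3 - 2*(-3)*(-114) = -3 + 6*(-114) = -3 - 684 = -687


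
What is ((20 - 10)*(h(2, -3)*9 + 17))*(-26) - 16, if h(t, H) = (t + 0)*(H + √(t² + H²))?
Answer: 9604 - 4680*√13 ≈ -7270.0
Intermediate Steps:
h(t, H) = t*(H + √(H² + t²))
((20 - 10)*(h(2, -3)*9 + 17))*(-26) - 16 = ((20 - 10)*((2*(-3 + √((-3)² + 2²)))*9 + 17))*(-26) - 16 = (10*((2*(-3 + √(9 + 4)))*9 + 17))*(-26) - 16 = (10*((2*(-3 + √13))*9 + 17))*(-26) - 16 = (10*((-6 + 2*√13)*9 + 17))*(-26) - 16 = (10*((-54 + 18*√13) + 17))*(-26) - 16 = (10*(-37 + 18*√13))*(-26) - 16 = (-370 + 180*√13)*(-26) - 16 = (9620 - 4680*√13) - 16 = 9604 - 4680*√13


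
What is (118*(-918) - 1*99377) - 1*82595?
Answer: -290296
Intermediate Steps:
(118*(-918) - 1*99377) - 1*82595 = (-108324 - 99377) - 82595 = -207701 - 82595 = -290296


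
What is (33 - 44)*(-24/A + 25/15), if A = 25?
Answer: -583/75 ≈ -7.7733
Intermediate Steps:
(33 - 44)*(-24/A + 25/15) = (33 - 44)*(-24/25 + 25/15) = -11*(-24*1/25 + 25*(1/15)) = -11*(-24/25 + 5/3) = -11*53/75 = -583/75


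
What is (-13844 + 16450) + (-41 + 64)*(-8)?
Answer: 2422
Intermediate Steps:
(-13844 + 16450) + (-41 + 64)*(-8) = 2606 + 23*(-8) = 2606 - 184 = 2422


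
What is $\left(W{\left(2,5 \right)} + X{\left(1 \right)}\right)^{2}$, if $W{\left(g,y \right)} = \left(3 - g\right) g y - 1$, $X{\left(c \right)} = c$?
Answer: $100$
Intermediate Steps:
$W{\left(g,y \right)} = -1 + g y \left(3 - g\right)$ ($W{\left(g,y \right)} = g \left(3 - g\right) y - 1 = g y \left(3 - g\right) - 1 = -1 + g y \left(3 - g\right)$)
$\left(W{\left(2,5 \right)} + X{\left(1 \right)}\right)^{2} = \left(\left(-1 - 5 \cdot 2^{2} + 3 \cdot 2 \cdot 5\right) + 1\right)^{2} = \left(\left(-1 - 5 \cdot 4 + 30\right) + 1\right)^{2} = \left(\left(-1 - 20 + 30\right) + 1\right)^{2} = \left(9 + 1\right)^{2} = 10^{2} = 100$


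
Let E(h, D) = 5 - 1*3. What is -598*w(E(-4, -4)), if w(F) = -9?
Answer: 5382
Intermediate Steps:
E(h, D) = 2 (E(h, D) = 5 - 3 = 2)
-598*w(E(-4, -4)) = -598*(-9) = 5382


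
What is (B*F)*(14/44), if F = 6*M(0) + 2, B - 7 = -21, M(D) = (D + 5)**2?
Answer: -7448/11 ≈ -677.09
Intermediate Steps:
M(D) = (5 + D)**2
B = -14 (B = 7 - 21 = -14)
F = 152 (F = 6*(5 + 0)**2 + 2 = 6*5**2 + 2 = 6*25 + 2 = 150 + 2 = 152)
(B*F)*(14/44) = (-14*152)*(14/44) = -29792/44 = -2128*7/22 = -7448/11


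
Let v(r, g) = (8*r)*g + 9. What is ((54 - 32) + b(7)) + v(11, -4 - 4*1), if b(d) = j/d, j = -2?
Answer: -4713/7 ≈ -673.29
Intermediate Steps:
b(d) = -2/d
v(r, g) = 9 + 8*g*r (v(r, g) = 8*g*r + 9 = 9 + 8*g*r)
((54 - 32) + b(7)) + v(11, -4 - 4*1) = ((54 - 32) - 2/7) + (9 + 8*(-4 - 4*1)*11) = (22 - 2*⅐) + (9 + 8*(-4 - 4)*11) = (22 - 2/7) + (9 + 8*(-8)*11) = 152/7 + (9 - 704) = 152/7 - 695 = -4713/7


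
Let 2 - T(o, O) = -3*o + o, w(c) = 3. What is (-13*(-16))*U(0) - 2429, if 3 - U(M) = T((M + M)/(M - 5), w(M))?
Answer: -2221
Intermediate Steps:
T(o, O) = 2 + 2*o (T(o, O) = 2 - (-3*o + o) = 2 - (-2)*o = 2 + 2*o)
U(M) = 1 - 4*M/(-5 + M) (U(M) = 3 - (2 + 2*((M + M)/(M - 5))) = 3 - (2 + 2*((2*M)/(-5 + M))) = 3 - (2 + 2*(2*M/(-5 + M))) = 3 - (2 + 4*M/(-5 + M)) = 3 + (-2 - 4*M/(-5 + M)) = 1 - 4*M/(-5 + M))
(-13*(-16))*U(0) - 2429 = (-13*(-16))*((-5 - 3*0)/(-5 + 0)) - 2429 = 208*((-5 + 0)/(-5)) - 2429 = 208*(-⅕*(-5)) - 2429 = 208*1 - 2429 = 208 - 2429 = -2221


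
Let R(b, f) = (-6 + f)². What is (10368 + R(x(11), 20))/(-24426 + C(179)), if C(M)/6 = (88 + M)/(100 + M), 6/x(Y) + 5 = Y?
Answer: -81871/189257 ≈ -0.43259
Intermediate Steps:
x(Y) = 6/(-5 + Y)
C(M) = 6*(88 + M)/(100 + M) (C(M) = 6*((88 + M)/(100 + M)) = 6*(88 + M)/(100 + M))
(10368 + R(x(11), 20))/(-24426 + C(179)) = (10368 + (-6 + 20)²)/(-24426 + 6*(88 + 179)/(100 + 179)) = (10368 + 14²)/(-24426 + 6*267/279) = (10368 + 196)/(-24426 + 6*(1/279)*267) = 10564/(-24426 + 178/31) = 10564/(-757028/31) = 10564*(-31/757028) = -81871/189257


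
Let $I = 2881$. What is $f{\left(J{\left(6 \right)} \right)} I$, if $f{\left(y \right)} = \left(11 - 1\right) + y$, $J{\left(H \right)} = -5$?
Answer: $14405$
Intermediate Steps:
$f{\left(y \right)} = 10 + y$
$f{\left(J{\left(6 \right)} \right)} I = \left(10 - 5\right) 2881 = 5 \cdot 2881 = 14405$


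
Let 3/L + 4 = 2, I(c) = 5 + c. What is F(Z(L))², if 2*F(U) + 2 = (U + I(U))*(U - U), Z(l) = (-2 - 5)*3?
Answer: 1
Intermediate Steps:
L = -3/2 (L = 3/(-4 + 2) = 3/(-2) = 3*(-½) = -3/2 ≈ -1.5000)
Z(l) = -21 (Z(l) = -7*3 = -21)
F(U) = -1 (F(U) = -1 + ((U + (5 + U))*(U - U))/2 = -1 + ((5 + 2*U)*0)/2 = -1 + (½)*0 = -1 + 0 = -1)
F(Z(L))² = (-1)² = 1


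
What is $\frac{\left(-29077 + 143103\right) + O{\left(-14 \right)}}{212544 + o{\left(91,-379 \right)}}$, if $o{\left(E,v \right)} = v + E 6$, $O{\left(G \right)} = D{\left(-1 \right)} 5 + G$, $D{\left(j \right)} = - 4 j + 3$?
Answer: $\frac{114047}{212711} \approx 0.53616$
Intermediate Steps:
$D{\left(j \right)} = 3 - 4 j$
$O{\left(G \right)} = 35 + G$ ($O{\left(G \right)} = \left(3 - -4\right) 5 + G = \left(3 + 4\right) 5 + G = 7 \cdot 5 + G = 35 + G$)
$o{\left(E,v \right)} = v + 6 E$
$\frac{\left(-29077 + 143103\right) + O{\left(-14 \right)}}{212544 + o{\left(91,-379 \right)}} = \frac{\left(-29077 + 143103\right) + \left(35 - 14\right)}{212544 + \left(-379 + 6 \cdot 91\right)} = \frac{114026 + 21}{212544 + \left(-379 + 546\right)} = \frac{114047}{212544 + 167} = \frac{114047}{212711}$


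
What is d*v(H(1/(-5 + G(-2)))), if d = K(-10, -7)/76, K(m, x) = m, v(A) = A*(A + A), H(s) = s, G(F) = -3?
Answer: -5/1216 ≈ -0.0041118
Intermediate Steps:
v(A) = 2*A² (v(A) = A*(2*A) = 2*A²)
d = -5/38 (d = -10/76 = -10*1/76 = -5/38 ≈ -0.13158)
d*v(H(1/(-5 + G(-2)))) = -5*(1/(-5 - 3))²/19 = -5*(1/(-8))²/19 = -5*(-⅛)²/19 = -5/(19*64) = -5/38*1/32 = -5/1216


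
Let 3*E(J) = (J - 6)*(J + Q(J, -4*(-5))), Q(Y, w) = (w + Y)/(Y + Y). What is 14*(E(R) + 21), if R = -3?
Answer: 539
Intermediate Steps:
Q(Y, w) = (Y + w)/(2*Y) (Q(Y, w) = (Y + w)/((2*Y)) = (Y + w)*(1/(2*Y)) = (Y + w)/(2*Y))
E(J) = (-6 + J)*(J + (20 + J)/(2*J))/3 (E(J) = ((J - 6)*(J + (J - 4*(-5))/(2*J)))/3 = ((-6 + J)*(J + (J + 20)/(2*J)))/3 = ((-6 + J)*(J + (20 + J)/(2*J)))/3 = (-6 + J)*(J + (20 + J)/(2*J))/3)
14*(E(R) + 21) = 14*((7/3 - 20/(-3) - 11/6*(-3) + (⅓)*(-3)²) + 21) = 14*((7/3 - 20*(-⅓) + 11/2 + (⅓)*9) + 21) = 14*((7/3 + 20/3 + 11/2 + 3) + 21) = 14*(35/2 + 21) = 14*(77/2) = 539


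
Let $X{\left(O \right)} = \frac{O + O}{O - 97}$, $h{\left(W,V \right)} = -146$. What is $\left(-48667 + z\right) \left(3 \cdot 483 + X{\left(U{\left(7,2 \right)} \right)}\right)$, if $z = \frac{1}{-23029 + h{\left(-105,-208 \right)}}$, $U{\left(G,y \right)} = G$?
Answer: $- \frac{73534068019748}{1042875} \approx -7.0511 \cdot 10^{7}$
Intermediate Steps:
$z = - \frac{1}{23175}$ ($z = \frac{1}{-23029 - 146} = \frac{1}{-23175} = - \frac{1}{23175} \approx -4.315 \cdot 10^{-5}$)
$X{\left(O \right)} = \frac{2 O}{-97 + O}$
$\left(-48667 + z\right) \left(3 \cdot 483 + X{\left(U{\left(7,2 \right)} \right)}\right) = \left(-48667 - \frac{1}{23175}\right) \left(3 \cdot 483 + 2 \cdot 7 \frac{1}{-97 + 7}\right) = - \frac{1127857726 \left(1449 + 2 \cdot 7 \frac{1}{-90}\right)}{23175} = - \frac{1127857726 \left(1449 + 2 \cdot 7 \left(- \frac{1}{90}\right)\right)}{23175} = - \frac{1127857726 \left(1449 - \frac{7}{45}\right)}{23175} = \left(- \frac{1127857726}{23175}\right) \frac{65198}{45} = - \frac{73534068019748}{1042875}$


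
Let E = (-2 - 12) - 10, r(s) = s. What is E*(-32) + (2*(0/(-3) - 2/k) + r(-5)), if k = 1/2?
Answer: 755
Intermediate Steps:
k = 1/2 (k = 1*(1/2) = 1/2 ≈ 0.50000)
E = -24 (E = -14 - 10 = -24)
E*(-32) + (2*(0/(-3) - 2/k) + r(-5)) = -24*(-32) + (2*(0/(-3) - 2/1/2) - 5) = 768 + (2*(0*(-1/3) - 2*2) - 5) = 768 + (2*(0 - 4) - 5) = 768 + (2*(-4) - 5) = 768 + (-8 - 5) = 768 - 13 = 755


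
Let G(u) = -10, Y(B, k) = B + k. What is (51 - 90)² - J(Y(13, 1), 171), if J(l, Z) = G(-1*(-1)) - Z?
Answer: 1702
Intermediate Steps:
J(l, Z) = -10 - Z
(51 - 90)² - J(Y(13, 1), 171) = (51 - 90)² - (-10 - 1*171) = (-39)² - (-10 - 171) = 1521 - 1*(-181) = 1521 + 181 = 1702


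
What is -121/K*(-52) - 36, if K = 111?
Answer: 2296/111 ≈ 20.685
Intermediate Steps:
-121/K*(-52) - 36 = -121/111*(-52) - 36 = 6292/111 - 36 = 2296/111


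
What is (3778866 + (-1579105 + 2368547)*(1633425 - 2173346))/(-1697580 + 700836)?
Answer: 53279066902/124593 ≈ 4.2763e+5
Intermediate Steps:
(3778866 + (-1579105 + 2368547)*(1633425 - 2173346))/(-1697580 + 700836) = (3778866 + 789442*(-539921))/(-996744) = (3778866 - 426236314082)*(-1/996744) = -426232535216*(-1/996744) = 53279066902/124593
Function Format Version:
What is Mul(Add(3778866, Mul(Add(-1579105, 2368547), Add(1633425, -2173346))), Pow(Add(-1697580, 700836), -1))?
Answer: Rational(53279066902, 124593) ≈ 4.2763e+5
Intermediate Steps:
Mul(Add(3778866, Mul(Add(-1579105, 2368547), Add(1633425, -2173346))), Pow(Add(-1697580, 700836), -1)) = Mul(Add(3778866, Mul(789442, -539921)), Pow(-996744, -1)) = Mul(Add(3778866, -426236314082), Rational(-1, 996744)) = Mul(-426232535216, Rational(-1, 996744)) = Rational(53279066902, 124593)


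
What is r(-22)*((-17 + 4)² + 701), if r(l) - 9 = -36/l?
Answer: 101790/11 ≈ 9253.6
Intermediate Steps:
r(l) = 9 - 36/l
r(-22)*((-17 + 4)² + 701) = (9 - 36/(-22))*((-17 + 4)² + 701) = (9 - 36*(-1/22))*((-13)² + 701) = (9 + 18/11)*(169 + 701) = (117/11)*870 = 101790/11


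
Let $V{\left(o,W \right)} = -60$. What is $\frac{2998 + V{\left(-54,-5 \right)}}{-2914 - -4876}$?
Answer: $\frac{1469}{981} \approx 1.4975$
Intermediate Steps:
$\frac{2998 + V{\left(-54,-5 \right)}}{-2914 - -4876} = \frac{2998 - 60}{-2914 - -4876} = \frac{2938}{-2914 + 4876} = \frac{2938}{1962} = 2938 \cdot \frac{1}{1962} = \frac{1469}{981}$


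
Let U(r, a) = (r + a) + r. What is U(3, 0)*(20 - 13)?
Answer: 42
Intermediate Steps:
U(r, a) = a + 2*r (U(r, a) = (a + r) + r = a + 2*r)
U(3, 0)*(20 - 13) = (0 + 2*3)*(20 - 13) = (0 + 6)*7 = 6*7 = 42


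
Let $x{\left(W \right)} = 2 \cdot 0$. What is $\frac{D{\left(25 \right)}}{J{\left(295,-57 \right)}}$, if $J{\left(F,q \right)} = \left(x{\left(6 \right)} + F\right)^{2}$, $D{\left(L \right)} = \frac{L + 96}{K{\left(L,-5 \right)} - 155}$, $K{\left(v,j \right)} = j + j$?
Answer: $- \frac{11}{1305375} \approx -8.4267 \cdot 10^{-6}$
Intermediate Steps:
$K{\left(v,j \right)} = 2 j$
$x{\left(W \right)} = 0$
$D{\left(L \right)} = - \frac{32}{55} - \frac{L}{165}$ ($D{\left(L \right)} = \frac{L + 96}{2 \left(-5\right) - 155} = \frac{96 + L}{-10 - 155} = \frac{96 + L}{-165} = \left(96 + L\right) \left(- \frac{1}{165}\right) = - \frac{32}{55} - \frac{L}{165}$)
$J{\left(F,q \right)} = F^{2}$ ($J{\left(F,q \right)} = \left(0 + F\right)^{2} = F^{2}$)
$\frac{D{\left(25 \right)}}{J{\left(295,-57 \right)}} = \frac{- \frac{32}{55} - \frac{5}{33}}{295^{2}} = \frac{- \frac{32}{55} - \frac{5}{33}}{87025} = \left(- \frac{11}{15}\right) \frac{1}{87025} = - \frac{11}{1305375}$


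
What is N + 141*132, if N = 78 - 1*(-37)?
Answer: 18727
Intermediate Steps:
N = 115 (N = 78 + 37 = 115)
N + 141*132 = 115 + 141*132 = 115 + 18612 = 18727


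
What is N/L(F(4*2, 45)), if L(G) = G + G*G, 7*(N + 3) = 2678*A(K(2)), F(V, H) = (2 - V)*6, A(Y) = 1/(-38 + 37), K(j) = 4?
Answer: -2699/8820 ≈ -0.30601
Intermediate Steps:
A(Y) = -1 (A(Y) = 1/(-1) = -1)
F(V, H) = 12 - 6*V
N = -2699/7 (N = -3 + (2678*(-1))/7 = -3 + (⅐)*(-2678) = -3 - 2678/7 = -2699/7 ≈ -385.57)
L(G) = G + G²
N/L(F(4*2, 45)) = -2699*1/((1 + (12 - 24*2))*(12 - 24*2))/7 = -2699*1/((1 + (12 - 6*8))*(12 - 6*8))/7 = -2699*1/((1 + (12 - 48))*(12 - 48))/7 = -2699*(-1/(36*(1 - 36)))/7 = -2699/(7*((-36*(-35)))) = -2699/7/1260 = -2699/7*1/1260 = -2699/8820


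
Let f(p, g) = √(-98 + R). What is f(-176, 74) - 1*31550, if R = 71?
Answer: -31550 + 3*I*√3 ≈ -31550.0 + 5.1962*I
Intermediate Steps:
f(p, g) = 3*I*√3 (f(p, g) = √(-98 + 71) = √(-27) = 3*I*√3)
f(-176, 74) - 1*31550 = 3*I*√3 - 1*31550 = 3*I*√3 - 31550 = -31550 + 3*I*√3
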